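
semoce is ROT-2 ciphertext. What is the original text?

qckmac

s(18): 18−2=16 → q
e(4): 4−2=2 → c
m(12): 12−2=10 → k
o(14): 14−2=12 → m
c(2): 2−2=0 → a
e(4): 4−2=2 → c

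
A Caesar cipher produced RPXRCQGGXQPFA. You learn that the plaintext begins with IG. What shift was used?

9

From the crib: R(17)−I(8)=9, so the shift is 9.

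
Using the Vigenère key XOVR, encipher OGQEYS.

Repeat the key across the message: XOVRXO
O(14)+X(23): 37≡11 → L
G(6)+O(14): 20 → U
Q(16)+V(21): 37≡11 → L
E(4)+R(17): 21 → V
Y(24)+X(23): 47≡21 → V
S(18)+O(14): 32≡6 → G

LULVVG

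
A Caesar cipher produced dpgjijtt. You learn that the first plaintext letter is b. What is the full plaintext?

bnehghrr

From the crib: d(3)−b(1)=2, so the shift is 2.
Subtract 2 from each ciphertext letter:
d(3): 3−2=1 → b
p(15): 15−2=13 → n
g(6): 6−2=4 → e
j(9): 9−2=7 → h
i(8): 8−2=6 → g
j(9): 9−2=7 → h
t(19): 19−2=17 → r
t(19): 19−2=17 → r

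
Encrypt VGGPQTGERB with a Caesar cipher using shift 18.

V(21): 21+18=39≡13 → N
G(6): 6+18=24 → Y
G(6): 6+18=24 → Y
P(15): 15+18=33≡7 → H
Q(16): 16+18=34≡8 → I
T(19): 19+18=37≡11 → L
G(6): 6+18=24 → Y
E(4): 4+18=22 → W
R(17): 17+18=35≡9 → J
B(1): 1+18=19 → T

NYYHILYWJT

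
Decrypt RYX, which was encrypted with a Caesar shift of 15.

R(17): 17−15=2 → C
Y(24): 24−15=9 → J
X(23): 23−15=8 → I

CJI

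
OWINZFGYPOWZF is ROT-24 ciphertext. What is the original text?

QYKPBHIARQYBH

O(14): 14−24=-10≡16 → Q
W(22): 22−24=-2≡24 → Y
I(8): 8−24=-16≡10 → K
N(13): 13−24=-11≡15 → P
Z(25): 25−24=1 → B
F(5): 5−24=-19≡7 → H
G(6): 6−24=-18≡8 → I
Y(24): 24−24=0 → A
P(15): 15−24=-9≡17 → R
O(14): 14−24=-10≡16 → Q
W(22): 22−24=-2≡24 → Y
Z(25): 25−24=1 → B
F(5): 5−24=-19≡7 → H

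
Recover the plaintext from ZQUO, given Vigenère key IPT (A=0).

RBBG

Repeat the key across the ciphertext: IPTI
Z(25)−I(8): 17 → R
Q(16)−P(15): 1 → B
U(20)−T(19): 1 → B
O(14)−I(8): 6 → G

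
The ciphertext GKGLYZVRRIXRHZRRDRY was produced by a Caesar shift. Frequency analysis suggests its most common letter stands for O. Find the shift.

The most frequent ciphertext letter is R (appears 6 times).
R is position 17; O is position 14.
Shift = 3.

3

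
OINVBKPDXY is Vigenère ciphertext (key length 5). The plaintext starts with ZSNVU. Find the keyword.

Subtract each crib letter from the matching ciphertext letter (mod 26):
O(14)−Z(25)=-11≡15 → P
I(8)−S(18)=-10≡16 → Q
N(13)−N(13)=0 → A
V(21)−V(21)=0 → A
B(1)−U(20)=-19≡7 → H

PQAAH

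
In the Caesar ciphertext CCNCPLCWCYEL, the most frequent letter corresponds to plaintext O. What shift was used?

The most frequent ciphertext letter is C (appears 5 times).
C is position 2; O is position 14.
Shift = -12≡14.

14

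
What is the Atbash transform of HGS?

STH

H(7) → S(18)
G(6) → T(19)
S(18) → H(7)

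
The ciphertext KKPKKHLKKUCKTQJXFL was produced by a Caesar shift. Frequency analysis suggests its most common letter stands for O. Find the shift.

22

The most frequent ciphertext letter is K (appears 7 times).
K is position 10; O is position 14.
Shift = -4≡22.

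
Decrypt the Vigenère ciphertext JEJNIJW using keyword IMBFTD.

Repeat the key across the ciphertext: IMBFTDI
J(9)−I(8): 1 → B
E(4)−M(12): -8≡18 → S
J(9)−B(1): 8 → I
N(13)−F(5): 8 → I
I(8)−T(19): -11≡15 → P
J(9)−D(3): 6 → G
W(22)−I(8): 14 → O

BSIIPGO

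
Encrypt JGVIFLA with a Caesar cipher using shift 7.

J(9): 9+7=16 → Q
G(6): 6+7=13 → N
V(21): 21+7=28≡2 → C
I(8): 8+7=15 → P
F(5): 5+7=12 → M
L(11): 11+7=18 → S
A(0): 0+7=7 → H

QNCPMSH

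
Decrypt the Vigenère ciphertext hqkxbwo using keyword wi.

liopfos

Repeat the key across the ciphertext: wiwiwiw
h(7)−w(22): -15≡11 → l
q(16)−i(8): 8 → i
k(10)−w(22): -12≡14 → o
x(23)−i(8): 15 → p
b(1)−w(22): -21≡5 → f
w(22)−i(8): 14 → o
o(14)−w(22): -8≡18 → s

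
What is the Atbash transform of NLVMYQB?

MOENBJY

N(13) → M(12)
L(11) → O(14)
V(21) → E(4)
M(12) → N(13)
Y(24) → B(1)
Q(16) → J(9)
B(1) → Y(24)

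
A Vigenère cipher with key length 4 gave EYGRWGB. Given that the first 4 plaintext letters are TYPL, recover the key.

Subtract each crib letter from the matching ciphertext letter (mod 26):
E(4)−T(19)=-15≡11 → L
Y(24)−Y(24)=0 → A
G(6)−P(15)=-9≡17 → R
R(17)−L(11)=6 → G

LARG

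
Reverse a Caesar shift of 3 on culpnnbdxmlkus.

zrimkkyaujihrp

c(2): 2−3=-1≡25 → z
u(20): 20−3=17 → r
l(11): 11−3=8 → i
p(15): 15−3=12 → m
n(13): 13−3=10 → k
n(13): 13−3=10 → k
b(1): 1−3=-2≡24 → y
d(3): 3−3=0 → a
x(23): 23−3=20 → u
m(12): 12−3=9 → j
l(11): 11−3=8 → i
k(10): 10−3=7 → h
u(20): 20−3=17 → r
s(18): 18−3=15 → p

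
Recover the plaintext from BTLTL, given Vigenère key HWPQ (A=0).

UXWDE

Repeat the key across the ciphertext: HWPQH
B(1)−H(7): -6≡20 → U
T(19)−W(22): -3≡23 → X
L(11)−P(15): -4≡22 → W
T(19)−Q(16): 3 → D
L(11)−H(7): 4 → E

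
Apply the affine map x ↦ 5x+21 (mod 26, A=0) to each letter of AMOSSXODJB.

VDNHHGNKOA

A(0): 5·0+21=21 → V
M(12): 5·12+21=81≡3 → D
O(14): 5·14+21=91≡13 → N
S(18): 5·18+21=111≡7 → H
S(18): 5·18+21=111≡7 → H
X(23): 5·23+21=136≡6 → G
O(14): 5·14+21=91≡13 → N
D(3): 5·3+21=36≡10 → K
J(9): 5·9+21=66≡14 → O
B(1): 5·1+21=26≡0 → A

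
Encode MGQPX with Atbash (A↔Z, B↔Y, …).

M(12) → N(13)
G(6) → T(19)
Q(16) → J(9)
P(15) → K(10)
X(23) → C(2)

NTJKC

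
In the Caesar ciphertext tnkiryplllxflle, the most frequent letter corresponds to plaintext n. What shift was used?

24

The most frequent ciphertext letter is l (appears 5 times).
l is position 11; n is position 13.
Shift = -2≡24.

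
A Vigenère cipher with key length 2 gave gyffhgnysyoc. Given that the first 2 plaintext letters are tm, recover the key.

Subtract each crib letter from the matching ciphertext letter (mod 26):
g(6)−t(19)=-13≡13 → n
y(24)−m(12)=12 → m

nm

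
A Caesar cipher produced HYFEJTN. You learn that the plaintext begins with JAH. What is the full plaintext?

JAHGLVP

From the crib: H(7)−J(9)=-2≡24, so the shift is 24.
Subtract 24 from each ciphertext letter:
H(7): 7−24=-17≡9 → J
Y(24): 24−24=0 → A
F(5): 5−24=-19≡7 → H
E(4): 4−24=-20≡6 → G
J(9): 9−24=-15≡11 → L
T(19): 19−24=-5≡21 → V
N(13): 13−24=-11≡15 → P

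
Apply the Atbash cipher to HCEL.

SXVO

H(7) → S(18)
C(2) → X(23)
E(4) → V(21)
L(11) → O(14)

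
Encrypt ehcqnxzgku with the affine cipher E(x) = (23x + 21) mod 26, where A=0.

e(4): 23·4+21=113≡9 → j
h(7): 23·7+21=182≡0 → a
c(2): 23·2+21=67≡15 → p
q(16): 23·16+21=389≡25 → z
n(13): 23·13+21=320≡8 → i
x(23): 23·23+21=550≡4 → e
z(25): 23·25+21=596≡24 → y
g(6): 23·6+21=159≡3 → d
k(10): 23·10+21=251≡17 → r
u(20): 23·20+21=481≡13 → n

japzieydrn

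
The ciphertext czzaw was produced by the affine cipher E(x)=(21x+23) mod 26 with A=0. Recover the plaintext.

zkkpv

The inverse of 21 mod 26 is 5, since 21·5=105≡1. Apply D(y)=5·(y−23) mod 26:
c(2): 5·(2−23)=-105≡25 → z
z(25): 5·(25−23)=10 → k
z(25): 5·(25−23)=10 → k
a(0): 5·(0−23)=-115≡15 → p
w(22): 5·(22−23)=-5≡21 → v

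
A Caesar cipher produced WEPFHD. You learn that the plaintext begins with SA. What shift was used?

From the crib: W(22)−S(18)=4, so the shift is 4.

4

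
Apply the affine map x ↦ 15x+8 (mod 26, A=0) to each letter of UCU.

WMW

U(20): 15·20+8=308≡22 → W
C(2): 15·2+8=38≡12 → M
U(20): 15·20+8=308≡22 → W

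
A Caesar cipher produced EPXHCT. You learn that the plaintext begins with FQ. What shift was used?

25

From the crib: E(4)−F(5)=-1≡25, so the shift is 25.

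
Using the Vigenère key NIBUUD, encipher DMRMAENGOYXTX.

Repeat the key across the message: NIBUUDNIBUUDN
D(3)+N(13): 16 → Q
M(12)+I(8): 20 → U
R(17)+B(1): 18 → S
M(12)+U(20): 32≡6 → G
A(0)+U(20): 20 → U
E(4)+D(3): 7 → H
N(13)+N(13): 26≡0 → A
G(6)+I(8): 14 → O
O(14)+B(1): 15 → P
Y(24)+U(20): 44≡18 → S
X(23)+U(20): 43≡17 → R
T(19)+D(3): 22 → W
X(23)+N(13): 36≡10 → K

QUSGUHAOPSRWK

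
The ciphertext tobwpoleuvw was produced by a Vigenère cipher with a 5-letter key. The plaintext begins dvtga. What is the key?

Subtract each crib letter from the matching ciphertext letter (mod 26):
t(19)−d(3)=16 → q
o(14)−v(21)=-7≡19 → t
b(1)−t(19)=-18≡8 → i
w(22)−g(6)=16 → q
p(15)−a(0)=15 → p

qtiqp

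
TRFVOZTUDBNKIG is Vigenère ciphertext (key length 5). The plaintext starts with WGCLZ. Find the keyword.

Subtract each crib letter from the matching ciphertext letter (mod 26):
T(19)−W(22)=-3≡23 → X
R(17)−G(6)=11 → L
F(5)−C(2)=3 → D
V(21)−L(11)=10 → K
O(14)−Z(25)=-11≡15 → P

XLDKP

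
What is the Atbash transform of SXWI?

S(18) → H(7)
X(23) → C(2)
W(22) → D(3)
I(8) → R(17)

HCDR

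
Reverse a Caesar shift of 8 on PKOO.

P(15): 15−8=7 → H
K(10): 10−8=2 → C
O(14): 14−8=6 → G
O(14): 14−8=6 → G

HCGG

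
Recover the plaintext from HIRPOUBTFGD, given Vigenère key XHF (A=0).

KBMSHPEMAJW

Repeat the key across the ciphertext: XHFXHFXHFXH
H(7)−X(23): -16≡10 → K
I(8)−H(7): 1 → B
R(17)−F(5): 12 → M
P(15)−X(23): -8≡18 → S
O(14)−H(7): 7 → H
U(20)−F(5): 15 → P
B(1)−X(23): -22≡4 → E
T(19)−H(7): 12 → M
F(5)−F(5): 0 → A
G(6)−X(23): -17≡9 → J
D(3)−H(7): -4≡22 → W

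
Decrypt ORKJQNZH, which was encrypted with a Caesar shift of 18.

O(14): 14−18=-4≡22 → W
R(17): 17−18=-1≡25 → Z
K(10): 10−18=-8≡18 → S
J(9): 9−18=-9≡17 → R
Q(16): 16−18=-2≡24 → Y
N(13): 13−18=-5≡21 → V
Z(25): 25−18=7 → H
H(7): 7−18=-11≡15 → P

WZSRYVHP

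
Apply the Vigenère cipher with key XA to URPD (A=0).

RRMD

Repeat the key across the message: XAXA
U(20)+X(23): 43≡17 → R
R(17)+A(0): 17 → R
P(15)+X(23): 38≡12 → M
D(3)+A(0): 3 → D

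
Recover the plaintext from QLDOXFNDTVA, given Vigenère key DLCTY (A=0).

Repeat the key across the ciphertext: DLCTYDLCTYD
Q(16)−D(3): 13 → N
L(11)−L(11): 0 → A
D(3)−C(2): 1 → B
O(14)−T(19): -5≡21 → V
X(23)−Y(24): -1≡25 → Z
F(5)−D(3): 2 → C
N(13)−L(11): 2 → C
D(3)−C(2): 1 → B
T(19)−T(19): 0 → A
V(21)−Y(24): -3≡23 → X
A(0)−D(3): -3≡23 → X

NABVZCCBAXX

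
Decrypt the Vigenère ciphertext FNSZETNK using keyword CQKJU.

Repeat the key across the ciphertext: CQKJUCQK
F(5)−C(2): 3 → D
N(13)−Q(16): -3≡23 → X
S(18)−K(10): 8 → I
Z(25)−J(9): 16 → Q
E(4)−U(20): -16≡10 → K
T(19)−C(2): 17 → R
N(13)−Q(16): -3≡23 → X
K(10)−K(10): 0 → A

DXIQKRXA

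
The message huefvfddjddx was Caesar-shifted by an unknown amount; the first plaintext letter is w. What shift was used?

11

From the crib: h(7)−w(22)=-15≡11, so the shift is 11.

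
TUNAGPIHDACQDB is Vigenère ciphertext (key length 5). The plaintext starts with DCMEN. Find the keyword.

Subtract each crib letter from the matching ciphertext letter (mod 26):
T(19)−D(3)=16 → Q
U(20)−C(2)=18 → S
N(13)−M(12)=1 → B
A(0)−E(4)=-4≡22 → W
G(6)−N(13)=-7≡19 → T

QSBWT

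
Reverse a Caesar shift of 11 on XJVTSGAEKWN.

MYKIHVPTZLC

X(23): 23−11=12 → M
J(9): 9−11=-2≡24 → Y
V(21): 21−11=10 → K
T(19): 19−11=8 → I
S(18): 18−11=7 → H
G(6): 6−11=-5≡21 → V
A(0): 0−11=-11≡15 → P
E(4): 4−11=-7≡19 → T
K(10): 10−11=-1≡25 → Z
W(22): 22−11=11 → L
N(13): 13−11=2 → C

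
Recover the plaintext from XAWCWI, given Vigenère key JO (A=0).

Repeat the key across the ciphertext: JOJOJO
X(23)−J(9): 14 → O
A(0)−O(14): -14≡12 → M
W(22)−J(9): 13 → N
C(2)−O(14): -12≡14 → O
W(22)−J(9): 13 → N
I(8)−O(14): -6≡20 → U

OMNONU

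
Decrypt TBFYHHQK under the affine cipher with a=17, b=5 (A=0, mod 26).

The inverse of 17 mod 26 is 23, since 17·23=391≡1. Apply D(y)=23·(y−5) mod 26:
T(19): 23·(19−5)=322≡10 → K
B(1): 23·(1−5)=-92≡12 → M
F(5): 23·(5−5)=0 → A
Y(24): 23·(24−5)=437≡21 → V
H(7): 23·(7−5)=46≡20 → U
H(7): 23·(7−5)=46≡20 → U
Q(16): 23·(16−5)=253≡19 → T
K(10): 23·(10−5)=115≡11 → L

KMAVUUTL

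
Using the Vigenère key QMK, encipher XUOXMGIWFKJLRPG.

Repeat the key across the message: QMKQMKQMKQMKQMK
X(23)+Q(16): 39≡13 → N
U(20)+M(12): 32≡6 → G
O(14)+K(10): 24 → Y
X(23)+Q(16): 39≡13 → N
M(12)+M(12): 24 → Y
G(6)+K(10): 16 → Q
I(8)+Q(16): 24 → Y
W(22)+M(12): 34≡8 → I
F(5)+K(10): 15 → P
K(10)+Q(16): 26≡0 → A
J(9)+M(12): 21 → V
L(11)+K(10): 21 → V
R(17)+Q(16): 33≡7 → H
P(15)+M(12): 27≡1 → B
G(6)+K(10): 16 → Q

NGYNYQYIPAVVHBQ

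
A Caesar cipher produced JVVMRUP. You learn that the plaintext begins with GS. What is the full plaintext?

GSSJORM

From the crib: J(9)−G(6)=3, so the shift is 3.
Subtract 3 from each ciphertext letter:
J(9): 9−3=6 → G
V(21): 21−3=18 → S
V(21): 21−3=18 → S
M(12): 12−3=9 → J
R(17): 17−3=14 → O
U(20): 20−3=17 → R
P(15): 15−3=12 → M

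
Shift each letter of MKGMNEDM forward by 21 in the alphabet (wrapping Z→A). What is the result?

M(12): 12+21=33≡7 → H
K(10): 10+21=31≡5 → F
G(6): 6+21=27≡1 → B
M(12): 12+21=33≡7 → H
N(13): 13+21=34≡8 → I
E(4): 4+21=25 → Z
D(3): 3+21=24 → Y
M(12): 12+21=33≡7 → H

HFBHIZYH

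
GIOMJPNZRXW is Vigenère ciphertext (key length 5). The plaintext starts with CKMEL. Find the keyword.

EYCIY

Subtract each crib letter from the matching ciphertext letter (mod 26):
G(6)−C(2)=4 → E
I(8)−K(10)=-2≡24 → Y
O(14)−M(12)=2 → C
M(12)−E(4)=8 → I
J(9)−L(11)=-2≡24 → Y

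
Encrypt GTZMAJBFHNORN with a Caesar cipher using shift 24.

G(6): 6+24=30≡4 → E
T(19): 19+24=43≡17 → R
Z(25): 25+24=49≡23 → X
M(12): 12+24=36≡10 → K
A(0): 0+24=24 → Y
J(9): 9+24=33≡7 → H
B(1): 1+24=25 → Z
F(5): 5+24=29≡3 → D
H(7): 7+24=31≡5 → F
N(13): 13+24=37≡11 → L
O(14): 14+24=38≡12 → M
R(17): 17+24=41≡15 → P
N(13): 13+24=37≡11 → L

ERXKYHZDFLMPL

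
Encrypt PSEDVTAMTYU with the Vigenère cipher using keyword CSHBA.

Repeat the key across the message: CSHBACSHBAC
P(15)+C(2): 17 → R
S(18)+S(18): 36≡10 → K
E(4)+H(7): 11 → L
D(3)+B(1): 4 → E
V(21)+A(0): 21 → V
T(19)+C(2): 21 → V
A(0)+S(18): 18 → S
M(12)+H(7): 19 → T
T(19)+B(1): 20 → U
Y(24)+A(0): 24 → Y
U(20)+C(2): 22 → W

RKLEVVSTUYW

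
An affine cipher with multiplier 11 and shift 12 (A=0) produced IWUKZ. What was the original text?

CIWON

The inverse of 11 mod 26 is 19, since 11·19=209≡1. Apply D(y)=19·(y−12) mod 26:
I(8): 19·(8−12)=-76≡2 → C
W(22): 19·(22−12)=190≡8 → I
U(20): 19·(20−12)=152≡22 → W
K(10): 19·(10−12)=-38≡14 → O
Z(25): 19·(25−12)=247≡13 → N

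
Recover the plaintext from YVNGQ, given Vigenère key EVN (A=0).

Repeat the key across the ciphertext: EVNEV
Y(24)−E(4): 20 → U
V(21)−V(21): 0 → A
N(13)−N(13): 0 → A
G(6)−E(4): 2 → C
Q(16)−V(21): -5≡21 → V

UAACV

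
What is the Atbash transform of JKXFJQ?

J(9) → Q(16)
K(10) → P(15)
X(23) → C(2)
F(5) → U(20)
J(9) → Q(16)
Q(16) → J(9)

QPCUQJ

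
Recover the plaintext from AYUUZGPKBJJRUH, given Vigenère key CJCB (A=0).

Repeat the key across the ciphertext: CJCBCJCBCJCBCJ
A(0)−C(2): -2≡24 → Y
Y(24)−J(9): 15 → P
U(20)−C(2): 18 → S
U(20)−B(1): 19 → T
Z(25)−C(2): 23 → X
G(6)−J(9): -3≡23 → X
P(15)−C(2): 13 → N
K(10)−B(1): 9 → J
B(1)−C(2): -1≡25 → Z
J(9)−J(9): 0 → A
J(9)−C(2): 7 → H
R(17)−B(1): 16 → Q
U(20)−C(2): 18 → S
H(7)−J(9): -2≡24 → Y

YPSTXXNJZAHQSY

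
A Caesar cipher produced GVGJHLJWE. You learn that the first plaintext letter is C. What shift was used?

4

From the crib: G(6)−C(2)=4, so the shift is 4.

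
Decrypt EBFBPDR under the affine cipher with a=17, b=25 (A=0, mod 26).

The inverse of 17 mod 26 is 23, since 17·23=391≡1. Apply D(y)=23·(y−25) mod 26:
E(4): 23·(4−25)=-483≡11 → L
B(1): 23·(1−25)=-552≡20 → U
F(5): 23·(5−25)=-460≡8 → I
B(1): 23·(1−25)=-552≡20 → U
P(15): 23·(15−25)=-230≡4 → E
D(3): 23·(3−25)=-506≡14 → O
R(17): 23·(17−25)=-184≡24 → Y

LUIUEOY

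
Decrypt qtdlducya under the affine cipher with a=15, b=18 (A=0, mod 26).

The inverse of 15 mod 26 is 7, since 15·7=105≡1. Apply D(y)=7·(y−18) mod 26:
q(16): 7·(16−18)=-14≡12 → m
t(19): 7·(19−18)=7 → h
d(3): 7·(3−18)=-105≡25 → z
l(11): 7·(11−18)=-49≡3 → d
d(3): 7·(3−18)=-105≡25 → z
u(20): 7·(20−18)=14 → o
c(2): 7·(2−18)=-112≡18 → s
y(24): 7·(24−18)=42≡16 → q
a(0): 7·(0−18)=-126≡4 → e

mhzdzosqe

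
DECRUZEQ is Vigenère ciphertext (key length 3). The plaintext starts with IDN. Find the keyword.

VBP

Subtract each crib letter from the matching ciphertext letter (mod 26):
D(3)−I(8)=-5≡21 → V
E(4)−D(3)=1 → B
C(2)−N(13)=-11≡15 → P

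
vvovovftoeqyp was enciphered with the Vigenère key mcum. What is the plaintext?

Repeat the key across the ciphertext: mcummcummcumm
v(21)−m(12): 9 → j
v(21)−c(2): 19 → t
o(14)−u(20): -6≡20 → u
v(21)−m(12): 9 → j
o(14)−m(12): 2 → c
v(21)−c(2): 19 → t
f(5)−u(20): -15≡11 → l
t(19)−m(12): 7 → h
o(14)−m(12): 2 → c
e(4)−c(2): 2 → c
q(16)−u(20): -4≡22 → w
y(24)−m(12): 12 → m
p(15)−m(12): 3 → d

jtujctlhccwmd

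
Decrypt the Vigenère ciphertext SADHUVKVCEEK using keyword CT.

Repeat the key across the ciphertext: CTCTCTCTCTCT
S(18)−C(2): 16 → Q
A(0)−T(19): -19≡7 → H
D(3)−C(2): 1 → B
H(7)−T(19): -12≡14 → O
U(20)−C(2): 18 → S
V(21)−T(19): 2 → C
K(10)−C(2): 8 → I
V(21)−T(19): 2 → C
C(2)−C(2): 0 → A
E(4)−T(19): -15≡11 → L
E(4)−C(2): 2 → C
K(10)−T(19): -9≡17 → R

QHBOSCICALCR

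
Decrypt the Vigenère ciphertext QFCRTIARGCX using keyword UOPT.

Repeat the key across the ciphertext: UOPTUOPTUOP
Q(16)−U(20): -4≡22 → W
F(5)−O(14): -9≡17 → R
C(2)−P(15): -13≡13 → N
R(17)−T(19): -2≡24 → Y
T(19)−U(20): -1≡25 → Z
I(8)−O(14): -6≡20 → U
A(0)−P(15): -15≡11 → L
R(17)−T(19): -2≡24 → Y
G(6)−U(20): -14≡12 → M
C(2)−O(14): -12≡14 → O
X(23)−P(15): 8 → I

WRNYZULYMOI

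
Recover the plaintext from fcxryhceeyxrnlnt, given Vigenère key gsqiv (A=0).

Repeat the key across the ciphertext: gsqivgsqivgsqivg
f(5)−g(6): -1≡25 → z
c(2)−s(18): -16≡10 → k
x(23)−q(16): 7 → h
r(17)−i(8): 9 → j
y(24)−v(21): 3 → d
h(7)−g(6): 1 → b
c(2)−s(18): -16≡10 → k
e(4)−q(16): -12≡14 → o
e(4)−i(8): -4≡22 → w
y(24)−v(21): 3 → d
x(23)−g(6): 17 → r
r(17)−s(18): -1≡25 → z
n(13)−q(16): -3≡23 → x
l(11)−i(8): 3 → d
n(13)−v(21): -8≡18 → s
t(19)−g(6): 13 → n

zkhjdbkowdrzxdsn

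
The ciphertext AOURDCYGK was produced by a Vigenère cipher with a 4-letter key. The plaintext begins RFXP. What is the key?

JJXC

Subtract each crib letter from the matching ciphertext letter (mod 26):
A(0)−R(17)=-17≡9 → J
O(14)−F(5)=9 → J
U(20)−X(23)=-3≡23 → X
R(17)−P(15)=2 → C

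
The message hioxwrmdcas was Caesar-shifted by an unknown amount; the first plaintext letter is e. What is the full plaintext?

From the crib: h(7)−e(4)=3, so the shift is 3.
Subtract 3 from each ciphertext letter:
h(7): 7−3=4 → e
i(8): 8−3=5 → f
o(14): 14−3=11 → l
x(23): 23−3=20 → u
w(22): 22−3=19 → t
r(17): 17−3=14 → o
m(12): 12−3=9 → j
d(3): 3−3=0 → a
c(2): 2−3=-1≡25 → z
a(0): 0−3=-3≡23 → x
s(18): 18−3=15 → p

eflutojazxp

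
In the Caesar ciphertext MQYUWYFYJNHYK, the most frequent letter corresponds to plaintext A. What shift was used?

24

The most frequent ciphertext letter is Y (appears 4 times).
Y is position 24; A is position 0.
Shift = 24.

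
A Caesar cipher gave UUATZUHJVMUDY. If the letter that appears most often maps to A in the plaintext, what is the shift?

20

The most frequent ciphertext letter is U (appears 4 times).
U is position 20; A is position 0.
Shift = 20.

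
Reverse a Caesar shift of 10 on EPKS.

E(4): 4−10=-6≡20 → U
P(15): 15−10=5 → F
K(10): 10−10=0 → A
S(18): 18−10=8 → I

UFAI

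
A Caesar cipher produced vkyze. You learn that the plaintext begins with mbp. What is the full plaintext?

mbpqv

From the crib: v(21)−m(12)=9, so the shift is 9.
Subtract 9 from each ciphertext letter:
v(21): 21−9=12 → m
k(10): 10−9=1 → b
y(24): 24−9=15 → p
z(25): 25−9=16 → q
e(4): 4−9=-5≡21 → v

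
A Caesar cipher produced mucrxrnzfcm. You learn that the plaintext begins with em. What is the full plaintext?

emujpjfrxue

From the crib: m(12)−e(4)=8, so the shift is 8.
Subtract 8 from each ciphertext letter:
m(12): 12−8=4 → e
u(20): 20−8=12 → m
c(2): 2−8=-6≡20 → u
r(17): 17−8=9 → j
x(23): 23−8=15 → p
r(17): 17−8=9 → j
n(13): 13−8=5 → f
z(25): 25−8=17 → r
f(5): 5−8=-3≡23 → x
c(2): 2−8=-6≡20 → u
m(12): 12−8=4 → e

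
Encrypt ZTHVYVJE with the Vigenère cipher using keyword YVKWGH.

XORRECHZ

Repeat the key across the message: YVKWGHYV
Z(25)+Y(24): 49≡23 → X
T(19)+V(21): 40≡14 → O
H(7)+K(10): 17 → R
V(21)+W(22): 43≡17 → R
Y(24)+G(6): 30≡4 → E
V(21)+H(7): 28≡2 → C
J(9)+Y(24): 33≡7 → H
E(4)+V(21): 25 → Z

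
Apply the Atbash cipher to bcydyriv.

b(1) → y(24)
c(2) → x(23)
y(24) → b(1)
d(3) → w(22)
y(24) → b(1)
r(17) → i(8)
i(8) → r(17)
v(21) → e(4)

yxbwbire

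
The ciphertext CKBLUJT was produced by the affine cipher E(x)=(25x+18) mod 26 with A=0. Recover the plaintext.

The inverse of 25 mod 26 is 25, since 25·25=625≡1. Apply D(y)=25·(y−18) mod 26:
C(2): 25·(2−18)=-400≡16 → Q
K(10): 25·(10−18)=-200≡8 → I
B(1): 25·(1−18)=-425≡17 → R
L(11): 25·(11−18)=-175≡7 → H
U(20): 25·(20−18)=50≡24 → Y
J(9): 25·(9−18)=-225≡9 → J
T(19): 25·(19−18)=25 → Z

QIRHYJZ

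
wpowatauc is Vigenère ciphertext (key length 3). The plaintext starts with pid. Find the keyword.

hhl

Subtract each crib letter from the matching ciphertext letter (mod 26):
w(22)−p(15)=7 → h
p(15)−i(8)=7 → h
o(14)−d(3)=11 → l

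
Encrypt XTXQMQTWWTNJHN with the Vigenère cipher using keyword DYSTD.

Repeat the key across the message: DYSTDDYSTDDYST
X(23)+D(3): 26≡0 → A
T(19)+Y(24): 43≡17 → R
X(23)+S(18): 41≡15 → P
Q(16)+T(19): 35≡9 → J
M(12)+D(3): 15 → P
Q(16)+D(3): 19 → T
T(19)+Y(24): 43≡17 → R
W(22)+S(18): 40≡14 → O
W(22)+T(19): 41≡15 → P
T(19)+D(3): 22 → W
N(13)+D(3): 16 → Q
J(9)+Y(24): 33≡7 → H
H(7)+S(18): 25 → Z
N(13)+T(19): 32≡6 → G

ARPJPTROPWQHZG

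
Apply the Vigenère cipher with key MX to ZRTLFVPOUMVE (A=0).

Repeat the key across the message: MXMXMXMXMXMX
Z(25)+M(12): 37≡11 → L
R(17)+X(23): 40≡14 → O
T(19)+M(12): 31≡5 → F
L(11)+X(23): 34≡8 → I
F(5)+M(12): 17 → R
V(21)+X(23): 44≡18 → S
P(15)+M(12): 27≡1 → B
O(14)+X(23): 37≡11 → L
U(20)+M(12): 32≡6 → G
M(12)+X(23): 35≡9 → J
V(21)+M(12): 33≡7 → H
E(4)+X(23): 27≡1 → B

LOFIRSBLGJHB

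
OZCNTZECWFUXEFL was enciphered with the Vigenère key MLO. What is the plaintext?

Repeat the key across the ciphertext: MLOMLOMLOMLOMLO
O(14)−M(12): 2 → C
Z(25)−L(11): 14 → O
C(2)−O(14): -12≡14 → O
N(13)−M(12): 1 → B
T(19)−L(11): 8 → I
Z(25)−O(14): 11 → L
E(4)−M(12): -8≡18 → S
C(2)−L(11): -9≡17 → R
W(22)−O(14): 8 → I
F(5)−M(12): -7≡19 → T
U(20)−L(11): 9 → J
X(23)−O(14): 9 → J
E(4)−M(12): -8≡18 → S
F(5)−L(11): -6≡20 → U
L(11)−O(14): -3≡23 → X

COOBILSRITJJSUX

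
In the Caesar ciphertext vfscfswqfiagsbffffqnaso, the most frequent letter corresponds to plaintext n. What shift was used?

18

The most frequent ciphertext letter is f (appears 7 times).
f is position 5; n is position 13.
Shift = -8≡18.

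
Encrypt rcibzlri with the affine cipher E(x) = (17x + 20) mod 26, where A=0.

xcaldzxa

r(17): 17·17+20=309≡23 → x
c(2): 17·2+20=54≡2 → c
i(8): 17·8+20=156≡0 → a
b(1): 17·1+20=37≡11 → l
z(25): 17·25+20=445≡3 → d
l(11): 17·11+20=207≡25 → z
r(17): 17·17+20=309≡23 → x
i(8): 17·8+20=156≡0 → a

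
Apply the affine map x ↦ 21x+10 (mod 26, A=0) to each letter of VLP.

V(21): 21·21+10=451≡9 → J
L(11): 21·11+10=241≡7 → H
P(15): 21·15+10=325≡13 → N

JHN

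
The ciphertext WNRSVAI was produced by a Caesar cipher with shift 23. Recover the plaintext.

ZQUVYDL

W(22): 22−23=-1≡25 → Z
N(13): 13−23=-10≡16 → Q
R(17): 17−23=-6≡20 → U
S(18): 18−23=-5≡21 → V
V(21): 21−23=-2≡24 → Y
A(0): 0−23=-23≡3 → D
I(8): 8−23=-15≡11 → L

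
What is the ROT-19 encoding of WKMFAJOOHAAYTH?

PDFYTCHHATTRMA

W(22): 22+19=41≡15 → P
K(10): 10+19=29≡3 → D
M(12): 12+19=31≡5 → F
F(5): 5+19=24 → Y
A(0): 0+19=19 → T
J(9): 9+19=28≡2 → C
O(14): 14+19=33≡7 → H
O(14): 14+19=33≡7 → H
H(7): 7+19=26≡0 → A
A(0): 0+19=19 → T
A(0): 0+19=19 → T
Y(24): 24+19=43≡17 → R
T(19): 19+19=38≡12 → M
H(7): 7+19=26≡0 → A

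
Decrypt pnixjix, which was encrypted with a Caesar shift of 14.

p(15): 15−14=1 → b
n(13): 13−14=-1≡25 → z
i(8): 8−14=-6≡20 → u
x(23): 23−14=9 → j
j(9): 9−14=-5≡21 → v
i(8): 8−14=-6≡20 → u
x(23): 23−14=9 → j

bzujvuj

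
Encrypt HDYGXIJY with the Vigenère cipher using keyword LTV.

Repeat the key across the message: LTVLTVLT
H(7)+L(11): 18 → S
D(3)+T(19): 22 → W
Y(24)+V(21): 45≡19 → T
G(6)+L(11): 17 → R
X(23)+T(19): 42≡16 → Q
I(8)+V(21): 29≡3 → D
J(9)+L(11): 20 → U
Y(24)+T(19): 43≡17 → R

SWTRQDUR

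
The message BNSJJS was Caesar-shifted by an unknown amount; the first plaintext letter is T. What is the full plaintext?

From the crib: B(1)−T(19)=-18≡8, so the shift is 8.
Subtract 8 from each ciphertext letter:
B(1): 1−8=-7≡19 → T
N(13): 13−8=5 → F
S(18): 18−8=10 → K
J(9): 9−8=1 → B
J(9): 9−8=1 → B
S(18): 18−8=10 → K

TFKBBK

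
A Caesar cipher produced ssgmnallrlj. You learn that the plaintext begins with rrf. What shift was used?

1

From the crib: s(18)−r(17)=1, so the shift is 1.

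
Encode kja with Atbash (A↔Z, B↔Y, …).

k(10) → p(15)
j(9) → q(16)
a(0) → z(25)

pqz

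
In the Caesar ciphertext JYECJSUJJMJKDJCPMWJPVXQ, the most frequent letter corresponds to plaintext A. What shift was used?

The most frequent ciphertext letter is J (appears 7 times).
J is position 9; A is position 0.
Shift = 9.

9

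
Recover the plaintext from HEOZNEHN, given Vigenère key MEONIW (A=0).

VAAMFIVJ

Repeat the key across the ciphertext: MEONIWME
H(7)−M(12): -5≡21 → V
E(4)−E(4): 0 → A
O(14)−O(14): 0 → A
Z(25)−N(13): 12 → M
N(13)−I(8): 5 → F
E(4)−W(22): -18≡8 → I
H(7)−M(12): -5≡21 → V
N(13)−E(4): 9 → J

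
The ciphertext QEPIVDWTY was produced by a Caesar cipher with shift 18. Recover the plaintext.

YMXQDLEBG

Q(16): 16−18=-2≡24 → Y
E(4): 4−18=-14≡12 → M
P(15): 15−18=-3≡23 → X
I(8): 8−18=-10≡16 → Q
V(21): 21−18=3 → D
D(3): 3−18=-15≡11 → L
W(22): 22−18=4 → E
T(19): 19−18=1 → B
Y(24): 24−18=6 → G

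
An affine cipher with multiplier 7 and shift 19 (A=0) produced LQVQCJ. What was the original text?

The inverse of 7 mod 26 is 15, since 7·15=105≡1. Apply D(y)=15·(y−19) mod 26:
L(11): 15·(11−19)=-120≡10 → K
Q(16): 15·(16−19)=-45≡7 → H
V(21): 15·(21−19)=30≡4 → E
Q(16): 15·(16−19)=-45≡7 → H
C(2): 15·(2−19)=-255≡5 → F
J(9): 15·(9−19)=-150≡6 → G

KHEHFG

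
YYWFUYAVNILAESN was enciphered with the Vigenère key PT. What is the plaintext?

Repeat the key across the ciphertext: PTPTPTPTPTPTPTP
Y(24)−P(15): 9 → J
Y(24)−T(19): 5 → F
W(22)−P(15): 7 → H
F(5)−T(19): -14≡12 → M
U(20)−P(15): 5 → F
Y(24)−T(19): 5 → F
A(0)−P(15): -15≡11 → L
V(21)−T(19): 2 → C
N(13)−P(15): -2≡24 → Y
I(8)−T(19): -11≡15 → P
L(11)−P(15): -4≡22 → W
A(0)−T(19): -19≡7 → H
E(4)−P(15): -11≡15 → P
S(18)−T(19): -1≡25 → Z
N(13)−P(15): -2≡24 → Y

JFHMFFLCYPWHPZY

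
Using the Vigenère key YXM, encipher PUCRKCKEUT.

NROPHOIBGR

Repeat the key across the message: YXMYXMYXMY
P(15)+Y(24): 39≡13 → N
U(20)+X(23): 43≡17 → R
C(2)+M(12): 14 → O
R(17)+Y(24): 41≡15 → P
K(10)+X(23): 33≡7 → H
C(2)+M(12): 14 → O
K(10)+Y(24): 34≡8 → I
E(4)+X(23): 27≡1 → B
U(20)+M(12): 32≡6 → G
T(19)+Y(24): 43≡17 → R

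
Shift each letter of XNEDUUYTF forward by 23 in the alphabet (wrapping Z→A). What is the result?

UKBARRVQC

X(23): 23+23=46≡20 → U
N(13): 13+23=36≡10 → K
E(4): 4+23=27≡1 → B
D(3): 3+23=26≡0 → A
U(20): 20+23=43≡17 → R
U(20): 20+23=43≡17 → R
Y(24): 24+23=47≡21 → V
T(19): 19+23=42≡16 → Q
F(5): 5+23=28≡2 → C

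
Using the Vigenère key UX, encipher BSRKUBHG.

Repeat the key across the message: UXUXUXUX
B(1)+U(20): 21 → V
S(18)+X(23): 41≡15 → P
R(17)+U(20): 37≡11 → L
K(10)+X(23): 33≡7 → H
U(20)+U(20): 40≡14 → O
B(1)+X(23): 24 → Y
H(7)+U(20): 27≡1 → B
G(6)+X(23): 29≡3 → D

VPLHOYBD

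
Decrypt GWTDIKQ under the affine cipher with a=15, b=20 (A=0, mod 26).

The inverse of 15 mod 26 is 7, since 15·7=105≡1. Apply D(y)=7·(y−20) mod 26:
G(6): 7·(6−20)=-98≡6 → G
W(22): 7·(22−20)=14 → O
T(19): 7·(19−20)=-7≡19 → T
D(3): 7·(3−20)=-119≡11 → L
I(8): 7·(8−20)=-84≡20 → U
K(10): 7·(10−20)=-70≡8 → I
Q(16): 7·(16−20)=-28≡24 → Y

GOTLUIY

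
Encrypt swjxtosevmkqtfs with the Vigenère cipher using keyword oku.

Repeat the key across the message: okuokuokuokuoku
s(18)+o(14): 32≡6 → g
w(22)+k(10): 32≡6 → g
j(9)+u(20): 29≡3 → d
x(23)+o(14): 37≡11 → l
t(19)+k(10): 29≡3 → d
o(14)+u(20): 34≡8 → i
s(18)+o(14): 32≡6 → g
e(4)+k(10): 14 → o
v(21)+u(20): 41≡15 → p
m(12)+o(14): 26≡0 → a
k(10)+k(10): 20 → u
q(16)+u(20): 36≡10 → k
t(19)+o(14): 33≡7 → h
f(5)+k(10): 15 → p
s(18)+u(20): 38≡12 → m

ggdldigopaukhpm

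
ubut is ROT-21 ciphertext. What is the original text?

zgzy

u(20): 20−21=-1≡25 → z
b(1): 1−21=-20≡6 → g
u(20): 20−21=-1≡25 → z
t(19): 19−21=-2≡24 → y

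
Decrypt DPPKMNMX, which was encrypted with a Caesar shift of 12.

RDDYABAL

D(3): 3−12=-9≡17 → R
P(15): 15−12=3 → D
P(15): 15−12=3 → D
K(10): 10−12=-2≡24 → Y
M(12): 12−12=0 → A
N(13): 13−12=1 → B
M(12): 12−12=0 → A
X(23): 23−12=11 → L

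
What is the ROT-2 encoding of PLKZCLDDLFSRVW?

P(15): 15+2=17 → R
L(11): 11+2=13 → N
K(10): 10+2=12 → M
Z(25): 25+2=27≡1 → B
C(2): 2+2=4 → E
L(11): 11+2=13 → N
D(3): 3+2=5 → F
D(3): 3+2=5 → F
L(11): 11+2=13 → N
F(5): 5+2=7 → H
S(18): 18+2=20 → U
R(17): 17+2=19 → T
V(21): 21+2=23 → X
W(22): 22+2=24 → Y

RNMBENFFNHUTXY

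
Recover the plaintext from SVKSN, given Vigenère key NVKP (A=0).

FAADA

Repeat the key across the ciphertext: NVKPN
S(18)−N(13): 5 → F
V(21)−V(21): 0 → A
K(10)−K(10): 0 → A
S(18)−P(15): 3 → D
N(13)−N(13): 0 → A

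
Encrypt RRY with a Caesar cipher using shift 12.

DDK

R(17): 17+12=29≡3 → D
R(17): 17+12=29≡3 → D
Y(24): 24+12=36≡10 → K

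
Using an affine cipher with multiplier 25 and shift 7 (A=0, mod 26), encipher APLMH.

A(0): 25·0+7=7 → H
P(15): 25·15+7=382≡18 → S
L(11): 25·11+7=282≡22 → W
M(12): 25·12+7=307≡21 → V
H(7): 25·7+7=182≡0 → A

HSWVA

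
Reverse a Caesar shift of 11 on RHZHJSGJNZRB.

GWOWYHVYCOGQ

R(17): 17−11=6 → G
H(7): 7−11=-4≡22 → W
Z(25): 25−11=14 → O
H(7): 7−11=-4≡22 → W
J(9): 9−11=-2≡24 → Y
S(18): 18−11=7 → H
G(6): 6−11=-5≡21 → V
J(9): 9−11=-2≡24 → Y
N(13): 13−11=2 → C
Z(25): 25−11=14 → O
R(17): 17−11=6 → G
B(1): 1−11=-10≡16 → Q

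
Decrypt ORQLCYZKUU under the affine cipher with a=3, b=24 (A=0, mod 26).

The inverse of 3 mod 26 is 9, since 3·9=27≡1. Apply D(y)=9·(y−24) mod 26:
O(14): 9·(14−24)=-90≡14 → O
R(17): 9·(17−24)=-63≡15 → P
Q(16): 9·(16−24)=-72≡6 → G
L(11): 9·(11−24)=-117≡13 → N
C(2): 9·(2−24)=-198≡10 → K
Y(24): 9·(24−24)=0 → A
Z(25): 9·(25−24)=9 → J
K(10): 9·(10−24)=-126≡4 → E
U(20): 9·(20−24)=-36≡16 → Q
U(20): 9·(20−24)=-36≡16 → Q

OPGNKAJEQQ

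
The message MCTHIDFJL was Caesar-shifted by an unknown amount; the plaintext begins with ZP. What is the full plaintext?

From the crib: M(12)−Z(25)=-13≡13, so the shift is 13.
Subtract 13 from each ciphertext letter:
M(12): 12−13=-1≡25 → Z
C(2): 2−13=-11≡15 → P
T(19): 19−13=6 → G
H(7): 7−13=-6≡20 → U
I(8): 8−13=-5≡21 → V
D(3): 3−13=-10≡16 → Q
F(5): 5−13=-8≡18 → S
J(9): 9−13=-4≡22 → W
L(11): 11−13=-2≡24 → Y

ZPGUVQSWY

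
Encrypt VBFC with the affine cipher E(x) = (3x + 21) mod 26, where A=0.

V(21): 3·21+21=84≡6 → G
B(1): 3·1+21=24 → Y
F(5): 3·5+21=36≡10 → K
C(2): 3·2+21=27≡1 → B

GYKB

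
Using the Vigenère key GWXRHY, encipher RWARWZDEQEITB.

XSXIDXJANVPRH

Repeat the key across the message: GWXRHYGWXRHYG
R(17)+G(6): 23 → X
W(22)+W(22): 44≡18 → S
A(0)+X(23): 23 → X
R(17)+R(17): 34≡8 → I
W(22)+H(7): 29≡3 → D
Z(25)+Y(24): 49≡23 → X
D(3)+G(6): 9 → J
E(4)+W(22): 26≡0 → A
Q(16)+X(23): 39≡13 → N
E(4)+R(17): 21 → V
I(8)+H(7): 15 → P
T(19)+Y(24): 43≡17 → R
B(1)+G(6): 7 → H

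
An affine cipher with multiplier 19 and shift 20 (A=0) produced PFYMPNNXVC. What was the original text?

XRSQXBBHLK

The inverse of 19 mod 26 is 11, since 19·11=209≡1. Apply D(y)=11·(y−20) mod 26:
P(15): 11·(15−20)=-55≡23 → X
F(5): 11·(5−20)=-165≡17 → R
Y(24): 11·(24−20)=44≡18 → S
M(12): 11·(12−20)=-88≡16 → Q
P(15): 11·(15−20)=-55≡23 → X
N(13): 11·(13−20)=-77≡1 → B
N(13): 11·(13−20)=-77≡1 → B
X(23): 11·(23−20)=33≡7 → H
V(21): 11·(21−20)=11 → L
C(2): 11·(2−20)=-198≡10 → K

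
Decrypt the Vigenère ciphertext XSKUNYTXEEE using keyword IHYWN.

PLMYAQMZIRW

Repeat the key across the ciphertext: IHYWNIHYWNI
X(23)−I(8): 15 → P
S(18)−H(7): 11 → L
K(10)−Y(24): -14≡12 → M
U(20)−W(22): -2≡24 → Y
N(13)−N(13): 0 → A
Y(24)−I(8): 16 → Q
T(19)−H(7): 12 → M
X(23)−Y(24): -1≡25 → Z
E(4)−W(22): -18≡8 → I
E(4)−N(13): -9≡17 → R
E(4)−I(8): -4≡22 → W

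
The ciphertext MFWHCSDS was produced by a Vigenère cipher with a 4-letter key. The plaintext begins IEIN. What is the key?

EBOU

Subtract each crib letter from the matching ciphertext letter (mod 26):
M(12)−I(8)=4 → E
F(5)−E(4)=1 → B
W(22)−I(8)=14 → O
H(7)−N(13)=-6≡20 → U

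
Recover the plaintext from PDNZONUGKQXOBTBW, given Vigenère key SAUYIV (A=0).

Repeat the key across the ciphertext: SAUYIVSAUYIVSAUY
P(15)−S(18): -3≡23 → X
D(3)−A(0): 3 → D
N(13)−U(20): -7≡19 → T
Z(25)−Y(24): 1 → B
O(14)−I(8): 6 → G
N(13)−V(21): -8≡18 → S
U(20)−S(18): 2 → C
G(6)−A(0): 6 → G
K(10)−U(20): -10≡16 → Q
Q(16)−Y(24): -8≡18 → S
X(23)−I(8): 15 → P
O(14)−V(21): -7≡19 → T
B(1)−S(18): -17≡9 → J
T(19)−A(0): 19 → T
B(1)−U(20): -19≡7 → H
W(22)−Y(24): -2≡24 → Y

XDTBGSCGQSPTJTHY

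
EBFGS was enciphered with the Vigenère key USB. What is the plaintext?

Repeat the key across the ciphertext: USBUS
E(4)−U(20): -16≡10 → K
B(1)−S(18): -17≡9 → J
F(5)−B(1): 4 → E
G(6)−U(20): -14≡12 → M
S(18)−S(18): 0 → A

KJEMA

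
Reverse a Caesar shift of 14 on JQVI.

J(9): 9−14=-5≡21 → V
Q(16): 16−14=2 → C
V(21): 21−14=7 → H
I(8): 8−14=-6≡20 → U

VCHU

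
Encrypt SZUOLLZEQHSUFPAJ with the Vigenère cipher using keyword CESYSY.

Repeat the key across the message: CESYSYCESYSYCESY
S(18)+C(2): 20 → U
Z(25)+E(4): 29≡3 → D
U(20)+S(18): 38≡12 → M
O(14)+Y(24): 38≡12 → M
L(11)+S(18): 29≡3 → D
L(11)+Y(24): 35≡9 → J
Z(25)+C(2): 27≡1 → B
E(4)+E(4): 8 → I
Q(16)+S(18): 34≡8 → I
H(7)+Y(24): 31≡5 → F
S(18)+S(18): 36≡10 → K
U(20)+Y(24): 44≡18 → S
F(5)+C(2): 7 → H
P(15)+E(4): 19 → T
A(0)+S(18): 18 → S
J(9)+Y(24): 33≡7 → H

UDMMDJBIIFKSHTSH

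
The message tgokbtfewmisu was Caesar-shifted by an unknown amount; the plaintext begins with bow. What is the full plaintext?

From the crib: t(19)−b(1)=18, so the shift is 18.
Subtract 18 from each ciphertext letter:
t(19): 19−18=1 → b
g(6): 6−18=-12≡14 → o
o(14): 14−18=-4≡22 → w
k(10): 10−18=-8≡18 → s
b(1): 1−18=-17≡9 → j
t(19): 19−18=1 → b
f(5): 5−18=-13≡13 → n
e(4): 4−18=-14≡12 → m
w(22): 22−18=4 → e
m(12): 12−18=-6≡20 → u
i(8): 8−18=-10≡16 → q
s(18): 18−18=0 → a
u(20): 20−18=2 → c

bowsjbnmeuqac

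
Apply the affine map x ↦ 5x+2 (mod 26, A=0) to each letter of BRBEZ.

HJHWX

B(1): 5·1+2=7 → H
R(17): 5·17+2=87≡9 → J
B(1): 5·1+2=7 → H
E(4): 5·4+2=22 → W
Z(25): 5·25+2=127≡23 → X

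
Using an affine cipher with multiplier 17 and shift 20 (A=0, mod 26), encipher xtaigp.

vfuasp

x(23): 17·23+20=411≡21 → v
t(19): 17·19+20=343≡5 → f
a(0): 17·0+20=20 → u
i(8): 17·8+20=156≡0 → a
g(6): 17·6+20=122≡18 → s
p(15): 17·15+20=275≡15 → p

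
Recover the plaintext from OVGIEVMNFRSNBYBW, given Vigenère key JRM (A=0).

FEUZNJDWTIBBSHPN

Repeat the key across the ciphertext: JRMJRMJRMJRMJRMJ
O(14)−J(9): 5 → F
V(21)−R(17): 4 → E
G(6)−M(12): -6≡20 → U
I(8)−J(9): -1≡25 → Z
E(4)−R(17): -13≡13 → N
V(21)−M(12): 9 → J
M(12)−J(9): 3 → D
N(13)−R(17): -4≡22 → W
F(5)−M(12): -7≡19 → T
R(17)−J(9): 8 → I
S(18)−R(17): 1 → B
N(13)−M(12): 1 → B
B(1)−J(9): -8≡18 → S
Y(24)−R(17): 7 → H
B(1)−M(12): -11≡15 → P
W(22)−J(9): 13 → N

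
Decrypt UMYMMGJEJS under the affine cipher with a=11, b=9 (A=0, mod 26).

The inverse of 11 mod 26 is 19, since 11·19=209≡1. Apply D(y)=19·(y−9) mod 26:
U(20): 19·(20−9)=209≡1 → B
M(12): 19·(12−9)=57≡5 → F
Y(24): 19·(24−9)=285≡25 → Z
M(12): 19·(12−9)=57≡5 → F
M(12): 19·(12−9)=57≡5 → F
G(6): 19·(6−9)=-57≡21 → V
J(9): 19·(9−9)=0 → A
E(4): 19·(4−9)=-95≡9 → J
J(9): 19·(9−9)=0 → A
S(18): 19·(18−9)=171≡15 → P

BFZFFVAJAP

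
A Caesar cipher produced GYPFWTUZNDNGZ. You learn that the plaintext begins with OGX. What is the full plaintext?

OGXNEBCHVLVOH

From the crib: G(6)−O(14)=-8≡18, so the shift is 18.
Subtract 18 from each ciphertext letter:
G(6): 6−18=-12≡14 → O
Y(24): 24−18=6 → G
P(15): 15−18=-3≡23 → X
F(5): 5−18=-13≡13 → N
W(22): 22−18=4 → E
T(19): 19−18=1 → B
U(20): 20−18=2 → C
Z(25): 25−18=7 → H
N(13): 13−18=-5≡21 → V
D(3): 3−18=-15≡11 → L
N(13): 13−18=-5≡21 → V
G(6): 6−18=-12≡14 → O
Z(25): 25−18=7 → H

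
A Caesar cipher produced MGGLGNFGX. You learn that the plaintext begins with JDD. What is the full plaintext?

From the crib: M(12)−J(9)=3, so the shift is 3.
Subtract 3 from each ciphertext letter:
M(12): 12−3=9 → J
G(6): 6−3=3 → D
G(6): 6−3=3 → D
L(11): 11−3=8 → I
G(6): 6−3=3 → D
N(13): 13−3=10 → K
F(5): 5−3=2 → C
G(6): 6−3=3 → D
X(23): 23−3=20 → U

JDDIDKCDU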